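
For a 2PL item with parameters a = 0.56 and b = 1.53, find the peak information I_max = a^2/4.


For 2PL, max info at theta = b = 1.53
I_max = a^2 / 4 = 0.56^2 / 4
= 0.3136 / 4
I_max = 0.0784

0.0784


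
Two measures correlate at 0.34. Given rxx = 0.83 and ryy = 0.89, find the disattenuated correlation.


r_corrected = rxy / sqrt(rxx * ryy)
= 0.34 / sqrt(0.83 * 0.89)
= 0.34 / sqrt(0.7387)
= 0.34 / 0.859477
r_corrected = 0.3956

0.3956


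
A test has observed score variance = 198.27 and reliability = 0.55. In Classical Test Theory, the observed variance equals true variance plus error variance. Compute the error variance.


var_true = rxx * var_obs = 0.55 * 198.27 = 109.0485
var_error = var_obs - var_true
var_error = 198.27 - 109.0485
var_error = 89.2215

89.2215


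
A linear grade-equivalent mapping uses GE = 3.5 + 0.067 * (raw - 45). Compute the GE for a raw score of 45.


raw - median = 45 - 45 = 0
slope * diff = 0.067 * 0 = 0.0
GE = 3.5 + 0.0
GE = 3.5

3.5


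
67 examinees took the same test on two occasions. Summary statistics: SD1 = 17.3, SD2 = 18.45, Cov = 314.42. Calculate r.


r = cov(X,Y) / (SD_X * SD_Y)
r = 314.42 / (17.3 * 18.45)
r = 314.42 / 319.185
r = 0.9851

0.9851


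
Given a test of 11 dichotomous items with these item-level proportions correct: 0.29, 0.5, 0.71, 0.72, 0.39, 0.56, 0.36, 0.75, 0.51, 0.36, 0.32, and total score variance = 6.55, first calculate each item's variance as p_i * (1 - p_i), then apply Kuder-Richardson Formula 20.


For each item, compute p_i * q_i:
  Item 1: 0.29 * 0.71 = 0.2059
  Item 2: 0.5 * 0.5 = 0.25
  Item 3: 0.71 * 0.29 = 0.2059
  Item 4: 0.72 * 0.28 = 0.2016
  Item 5: 0.39 * 0.61 = 0.2379
  Item 6: 0.56 * 0.44 = 0.2464
  Item 7: 0.36 * 0.64 = 0.2304
  Item 8: 0.75 * 0.25 = 0.1875
  Item 9: 0.51 * 0.49 = 0.2499
  Item 10: 0.36 * 0.64 = 0.2304
  Item 11: 0.32 * 0.68 = 0.2176
Sum(p_i * q_i) = 0.2059 + 0.25 + 0.2059 + 0.2016 + 0.2379 + 0.2464 + 0.2304 + 0.1875 + 0.2499 + 0.2304 + 0.2176 = 2.4635
KR-20 = (k/(k-1)) * (1 - Sum(p_i*q_i) / Var_total)
= (11/10) * (1 - 2.4635/6.55)
= 1.1 * 0.6239
KR-20 = 0.6863

0.6863


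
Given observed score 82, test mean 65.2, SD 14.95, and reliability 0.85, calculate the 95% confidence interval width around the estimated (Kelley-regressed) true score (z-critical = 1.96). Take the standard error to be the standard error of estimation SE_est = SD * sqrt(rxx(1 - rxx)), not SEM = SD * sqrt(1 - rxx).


True score estimate = 0.85*82 + 0.15*65.2 = 79.48
SE_est = SD * sqrt(rxx * (1 - rxx)) = 14.95 * sqrt(0.85 * 0.15) = 14.95 * sqrt(0.1275) = 5.338218
CI = T_est +/- z * SE_est, so width = 2 * z * SE_est = 2 * 1.96 * 5.338218
Width = 20.9258

20.9258


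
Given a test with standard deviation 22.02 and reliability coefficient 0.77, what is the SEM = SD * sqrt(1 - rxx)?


SEM = SD * sqrt(1 - rxx)
SEM = 22.02 * sqrt(1 - 0.77)
SEM = 22.02 * sqrt(0.23) = 22.02 * 0.479583
SEM = 10.5604

10.5604


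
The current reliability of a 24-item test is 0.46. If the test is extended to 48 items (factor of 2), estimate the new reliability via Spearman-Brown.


r_new = (n * rxx) / (1 + (n-1) * rxx)
r_new = (2 * 0.46) / (1 + 1 * 0.46)
r_new = 0.92 / 1.46
r_new = 0.6301

0.6301


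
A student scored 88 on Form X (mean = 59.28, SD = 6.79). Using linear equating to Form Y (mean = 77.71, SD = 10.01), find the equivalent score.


slope = SD_Y / SD_X = 10.01 / 6.79 ~ 1.4742
intercept = mean_Y - slope * mean_X = 77.71 - (10.01 / 6.79) * 59.28 ~ -9.6822
Y = slope * X + intercept. To avoid rounding drift from the rounded slope/intercept, evaluate the equivalent form Y = mean_Y + SD_Y * (X - mean_X) / SD_X at full precision:
Y = 77.71 + 10.01 * (88 - 59.28) / 6.79
Y = 77.71 + 10.01 * 28.72 / 6.79
Y = 77.71 + 287.4872 / 6.79
Y = 77.71 + 42.3398
Y = 120.0498

120.0498


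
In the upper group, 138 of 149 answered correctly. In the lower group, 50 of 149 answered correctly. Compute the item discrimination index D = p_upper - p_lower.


p_upper = 138/149 = 0.9262
p_lower = 50/149 = 0.3356
D = 0.9262 - 0.3356 = 0.5906

0.5906


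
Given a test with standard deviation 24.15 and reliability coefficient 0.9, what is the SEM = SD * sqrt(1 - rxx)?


SEM = SD * sqrt(1 - rxx)
SEM = 24.15 * sqrt(1 - 0.9)
SEM = 24.15 * sqrt(0.1) = 24.15 * 0.316228
SEM = 7.6369

7.6369


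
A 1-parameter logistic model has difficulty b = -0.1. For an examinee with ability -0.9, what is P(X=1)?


theta - b = -0.9 - -0.1 = -0.8
exp(-(theta - b)) = exp(0.8) = 2.2255
P = 1 / (1 + 2.2255)
P = 0.31

0.31


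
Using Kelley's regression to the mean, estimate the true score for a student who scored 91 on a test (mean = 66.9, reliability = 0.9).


T_est = rxx * X + (1 - rxx) * mean
T_est = 0.9 * 91 + 0.1 * 66.9
T_est = 81.9 + 6.69
T_est = 88.59

88.59


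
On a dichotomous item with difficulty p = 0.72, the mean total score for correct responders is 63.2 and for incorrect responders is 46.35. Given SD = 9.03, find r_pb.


q = 1 - p = 0.28
rpb = ((M1 - M0) / SD) * sqrt(p * q)
rpb = ((63.2 - 46.35) / 9.03) * sqrt(0.72 * 0.28)
rpb = 0.8378

0.8378


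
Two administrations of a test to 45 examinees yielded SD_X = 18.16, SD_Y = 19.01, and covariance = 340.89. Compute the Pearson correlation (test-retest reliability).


r = cov(X,Y) / (SD_X * SD_Y)
r = 340.89 / (18.16 * 19.01)
r = 340.89 / 345.2216
r = 0.9875

0.9875


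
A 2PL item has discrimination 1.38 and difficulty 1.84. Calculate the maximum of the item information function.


For 2PL, max info at theta = b = 1.84
I_max = a^2 / 4 = 1.38^2 / 4
= 1.9044 / 4
I_max = 0.4761

0.4761


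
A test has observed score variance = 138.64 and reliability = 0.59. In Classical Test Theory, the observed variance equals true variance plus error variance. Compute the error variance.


var_true = rxx * var_obs = 0.59 * 138.64 = 81.7976
var_error = var_obs - var_true
var_error = 138.64 - 81.7976
var_error = 56.8424

56.8424


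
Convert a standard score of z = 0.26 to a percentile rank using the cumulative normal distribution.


CDF(z) = 0.5 * (1 + erf(z/sqrt(2)))
erf(0.1838) = 0.2051
CDF = 0.6026
Percentile rank = 0.6026 * 100 = 60.26

60.26


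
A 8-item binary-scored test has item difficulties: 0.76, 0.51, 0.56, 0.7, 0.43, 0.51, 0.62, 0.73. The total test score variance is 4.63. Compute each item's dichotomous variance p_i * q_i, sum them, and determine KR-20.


For each item, compute p_i * q_i:
  Item 1: 0.76 * 0.24 = 0.1824
  Item 2: 0.51 * 0.49 = 0.2499
  Item 3: 0.56 * 0.44 = 0.2464
  Item 4: 0.7 * 0.3 = 0.21
  Item 5: 0.43 * 0.57 = 0.2451
  Item 6: 0.51 * 0.49 = 0.2499
  Item 7: 0.62 * 0.38 = 0.2356
  Item 8: 0.73 * 0.27 = 0.1971
Sum(p_i * q_i) = 0.1824 + 0.2499 + 0.2464 + 0.21 + 0.2451 + 0.2499 + 0.2356 + 0.1971 = 1.8164
KR-20 = (k/(k-1)) * (1 - Sum(p_i*q_i) / Var_total)
= (8/7) * (1 - 1.8164/4.63)
= 1.1429 * 0.6077
KR-20 = 0.6945

0.6945


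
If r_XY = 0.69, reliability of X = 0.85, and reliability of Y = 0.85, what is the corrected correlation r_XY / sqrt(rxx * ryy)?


r_corrected = rxy / sqrt(rxx * ryy)
= 0.69 / sqrt(0.85 * 0.85)
= 0.69 / sqrt(0.7225)
= 0.69 / 0.85
r_corrected = 0.8118

0.8118


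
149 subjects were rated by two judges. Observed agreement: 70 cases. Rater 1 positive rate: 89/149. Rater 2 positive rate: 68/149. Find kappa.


P_o = 70/149 = 0.469799
P_e = (89*68 + 60*81) / 22201 = 0.491509
kappa = (P_o - P_e) / (1 - P_e)
kappa = (0.469799 - 0.491509) / (1 - 0.491509)
kappa = -0.0427

-0.0427


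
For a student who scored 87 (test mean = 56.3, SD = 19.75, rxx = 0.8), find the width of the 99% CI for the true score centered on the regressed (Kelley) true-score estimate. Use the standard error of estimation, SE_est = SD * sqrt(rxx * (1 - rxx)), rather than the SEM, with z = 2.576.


True score estimate = 0.8*87 + 0.2*56.3 = 80.86
SE_est = SD * sqrt(rxx * (1 - rxx)) = 19.75 * sqrt(0.8 * 0.2) = 19.75 * sqrt(0.16) = 7.9
CI = T_est +/- z * SE_est, so width = 2 * z * SE_est = 2 * 2.576 * 7.9
Width = 40.7008

40.7008


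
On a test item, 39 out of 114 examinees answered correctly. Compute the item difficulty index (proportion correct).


Item difficulty p = number correct / total examinees
p = 39 / 114
p = 0.3421

0.3421


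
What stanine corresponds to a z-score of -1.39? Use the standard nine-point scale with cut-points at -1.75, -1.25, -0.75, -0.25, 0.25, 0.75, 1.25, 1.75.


Stanine boundaries: [-1.75, -1.25, -0.75, -0.25, 0.25, 0.75, 1.25, 1.75]
z = -1.39
Check each boundary:
  z >= -1.75 -> could be stanine 2
  z < -1.25
  z < -0.75
  z < -0.25
  z < 0.25
  z < 0.75
  z < 1.25
  z < 1.75
Highest qualifying boundary gives stanine = 2

2


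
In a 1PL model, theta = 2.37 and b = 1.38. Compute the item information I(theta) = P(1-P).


P = 1/(1+exp(-(2.37-1.38))) = 0.7291
I = P*(1-P) = 0.7291 * 0.2709
I = 0.1975

0.1975


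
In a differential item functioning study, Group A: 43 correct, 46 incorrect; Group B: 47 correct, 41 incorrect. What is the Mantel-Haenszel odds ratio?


Odds_A = 43/46 = 0.9348
Odds_B = 47/41 = 1.1463
OR = Odds_A / Odds_B = 0.9348 / 1.1463
Exactly, OR = (43 * 41) / (46 * 47) = 1763 / 2162
OR = 0.8154

0.8154


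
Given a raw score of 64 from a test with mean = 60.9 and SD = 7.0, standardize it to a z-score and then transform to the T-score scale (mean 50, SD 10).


z = (X - mean) / SD = (64 - 60.9) / 7.0
z = 3.1 / 7.0
z = 0.4429
T-score = T = 50 + 10z
Carry z at full precision (z = 3.1 / 7.0) into the conversion:
T-score = 50 + 10 * (3.1 / 7.0) = 50 + 31 / 7.0
T-score = 50 + 4.4286
T-score = 54.4286

54.4286


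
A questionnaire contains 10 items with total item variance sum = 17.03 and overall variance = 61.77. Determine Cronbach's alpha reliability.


alpha = (k/(k-1)) * (1 - sum(si^2)/s_total^2)
= (10/9) * (1 - 17.03/61.77)
alpha = 0.8048

0.8048


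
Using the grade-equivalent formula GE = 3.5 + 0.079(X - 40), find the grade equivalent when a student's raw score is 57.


raw - median = 57 - 40 = 17
slope * diff = 0.079 * 17 = 1.343
GE = 3.5 + 1.343
GE = 4.843

4.843


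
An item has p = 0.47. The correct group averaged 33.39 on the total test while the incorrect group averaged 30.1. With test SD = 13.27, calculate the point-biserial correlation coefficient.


q = 1 - p = 0.53
rpb = ((M1 - M0) / SD) * sqrt(p * q)
rpb = ((33.39 - 30.1) / 13.27) * sqrt(0.47 * 0.53)
rpb = 0.1237

0.1237


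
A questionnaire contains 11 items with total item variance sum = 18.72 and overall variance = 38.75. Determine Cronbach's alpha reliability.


alpha = (k/(k-1)) * (1 - sum(si^2)/s_total^2)
= (11/10) * (1 - 18.72/38.75)
alpha = 0.5686

0.5686


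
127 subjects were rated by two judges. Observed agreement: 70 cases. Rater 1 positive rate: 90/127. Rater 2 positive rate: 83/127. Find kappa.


P_o = 70/127 = 0.551181
P_e = (90*83 + 37*44) / 16129 = 0.564077
kappa = (P_o - P_e) / (1 - P_e)
kappa = (0.551181 - 0.564077) / (1 - 0.564077)
kappa = -0.0296

-0.0296


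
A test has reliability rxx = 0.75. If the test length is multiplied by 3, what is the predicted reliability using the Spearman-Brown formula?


r_new = (n * rxx) / (1 + (n-1) * rxx)
r_new = (3 * 0.75) / (1 + 2 * 0.75)
r_new = 2.25 / 2.5
r_new = 0.9

0.9


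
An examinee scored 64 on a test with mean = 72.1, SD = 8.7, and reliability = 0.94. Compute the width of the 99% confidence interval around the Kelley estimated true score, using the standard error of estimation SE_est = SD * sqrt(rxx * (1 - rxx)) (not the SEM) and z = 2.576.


True score estimate = 0.94*64 + 0.06*72.1 = 64.486
SE_est = SD * sqrt(rxx * (1 - rxx)) = 8.7 * sqrt(0.94 * 0.06) = 8.7 * sqrt(0.0564) = 2.066136
CI = T_est +/- z * SE_est, so width = 2 * z * SE_est = 2 * 2.576 * 2.066136
Width = 10.6447

10.6447


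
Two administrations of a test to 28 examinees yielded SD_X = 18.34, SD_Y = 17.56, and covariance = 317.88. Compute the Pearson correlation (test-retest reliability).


r = cov(X,Y) / (SD_X * SD_Y)
r = 317.88 / (18.34 * 17.56)
r = 317.88 / 322.0504
r = 0.9871

0.9871


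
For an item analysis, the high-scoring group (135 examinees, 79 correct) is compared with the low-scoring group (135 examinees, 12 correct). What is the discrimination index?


p_upper = 79/135 = 0.5852
p_lower = 12/135 = 0.0889
D = 0.5852 - 0.0889 = 0.4963

0.4963


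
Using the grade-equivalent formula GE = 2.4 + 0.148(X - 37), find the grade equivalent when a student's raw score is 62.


raw - median = 62 - 37 = 25
slope * diff = 0.148 * 25 = 3.7
GE = 2.4 + 3.7
GE = 6.1

6.1


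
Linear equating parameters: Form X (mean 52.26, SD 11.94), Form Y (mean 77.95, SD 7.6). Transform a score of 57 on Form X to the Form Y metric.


slope = SD_Y / SD_X = 7.6 / 11.94 ~ 0.6365
intercept = mean_Y - slope * mean_X = 77.95 - (7.6 / 11.94) * 52.26 ~ 44.6857
Y = slope * X + intercept. To avoid rounding drift from the rounded slope/intercept, evaluate the equivalent form Y = mean_Y + SD_Y * (X - mean_X) / SD_X at full precision:
Y = 77.95 + 7.6 * (57 - 52.26) / 11.94
Y = 77.95 + 7.6 * 4.74 / 11.94
Y = 77.95 + 36.024 / 11.94
Y = 77.95 + 3.0171
Y = 80.9671

80.9671


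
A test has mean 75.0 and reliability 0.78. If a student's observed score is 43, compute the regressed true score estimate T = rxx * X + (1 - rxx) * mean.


T_est = rxx * X + (1 - rxx) * mean
T_est = 0.78 * 43 + 0.22 * 75.0
T_est = 33.54 + 16.5
T_est = 50.04

50.04


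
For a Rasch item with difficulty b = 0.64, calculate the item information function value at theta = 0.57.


P = 1/(1+exp(-(0.57-0.64))) = 0.4825
I = P*(1-P) = 0.4825 * 0.5175
I = 0.2497

0.2497


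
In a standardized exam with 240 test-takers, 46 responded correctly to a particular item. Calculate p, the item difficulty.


Item difficulty p = number correct / total examinees
p = 46 / 240
p = 0.1917

0.1917


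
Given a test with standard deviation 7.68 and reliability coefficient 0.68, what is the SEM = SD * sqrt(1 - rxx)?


SEM = SD * sqrt(1 - rxx)
SEM = 7.68 * sqrt(1 - 0.68)
SEM = 7.68 * sqrt(0.32) = 7.68 * 0.565685
SEM = 4.3445

4.3445


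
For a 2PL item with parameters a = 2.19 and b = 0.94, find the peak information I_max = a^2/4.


For 2PL, max info at theta = b = 0.94
I_max = a^2 / 4 = 2.19^2 / 4
= 4.7961 / 4
I_max = 1.199

1.199


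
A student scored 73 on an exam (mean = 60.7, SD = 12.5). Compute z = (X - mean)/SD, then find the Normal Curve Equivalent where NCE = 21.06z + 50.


z = (X - mean) / SD = (73 - 60.7) / 12.5
z = 12.3 / 12.5
z = 0.984
NCE = NCE = 21.06z + 50
Carry z at full precision (z = 12.3 / 12.5) into the conversion:
NCE = 21.06 * (12.3 / 12.5) + 50 = 259.038 / 12.5 + 50
NCE = 20.723 + 50
NCE = 70.723

70.723


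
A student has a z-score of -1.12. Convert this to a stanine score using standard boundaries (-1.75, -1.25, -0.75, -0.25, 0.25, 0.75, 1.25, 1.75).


Stanine boundaries: [-1.75, -1.25, -0.75, -0.25, 0.25, 0.75, 1.25, 1.75]
z = -1.12
Check each boundary:
  z >= -1.75 -> could be stanine 2
  z >= -1.25 -> could be stanine 3
  z < -0.75
  z < -0.25
  z < 0.25
  z < 0.75
  z < 1.25
  z < 1.75
Highest qualifying boundary gives stanine = 3

3


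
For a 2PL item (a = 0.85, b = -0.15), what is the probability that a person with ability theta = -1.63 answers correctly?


a*(theta - b) = 0.85 * (-1.63 - -0.15) = -1.258
exp(--1.258) = 3.5184
P = 1 / (1 + 3.5184)
P = 0.2213

0.2213


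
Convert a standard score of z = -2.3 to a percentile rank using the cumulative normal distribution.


CDF(z) = 0.5 * (1 + erf(z/sqrt(2)))
erf(-1.6263) = -0.9786
CDF = 0.0107
Percentile rank = 0.0107 * 100 = 1.07

1.07


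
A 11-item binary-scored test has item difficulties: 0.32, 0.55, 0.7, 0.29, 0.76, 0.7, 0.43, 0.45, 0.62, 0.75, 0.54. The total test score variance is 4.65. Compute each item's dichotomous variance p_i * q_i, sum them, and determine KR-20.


For each item, compute p_i * q_i:
  Item 1: 0.32 * 0.68 = 0.2176
  Item 2: 0.55 * 0.45 = 0.2475
  Item 3: 0.7 * 0.3 = 0.21
  Item 4: 0.29 * 0.71 = 0.2059
  Item 5: 0.76 * 0.24 = 0.1824
  Item 6: 0.7 * 0.3 = 0.21
  Item 7: 0.43 * 0.57 = 0.2451
  Item 8: 0.45 * 0.55 = 0.2475
  Item 9: 0.62 * 0.38 = 0.2356
  Item 10: 0.75 * 0.25 = 0.1875
  Item 11: 0.54 * 0.46 = 0.2484
Sum(p_i * q_i) = 0.2176 + 0.2475 + 0.21 + 0.2059 + 0.1824 + 0.21 + 0.2451 + 0.2475 + 0.2356 + 0.1875 + 0.2484 = 2.4375
KR-20 = (k/(k-1)) * (1 - Sum(p_i*q_i) / Var_total)
= (11/10) * (1 - 2.4375/4.65)
= 1.1 * 0.4758
KR-20 = 0.5234

0.5234


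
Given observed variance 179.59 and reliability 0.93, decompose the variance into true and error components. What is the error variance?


var_true = rxx * var_obs = 0.93 * 179.59 = 167.0187
var_error = var_obs - var_true
var_error = 179.59 - 167.0187
var_error = 12.5713

12.5713


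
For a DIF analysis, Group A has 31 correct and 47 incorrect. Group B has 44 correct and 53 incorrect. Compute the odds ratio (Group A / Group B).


Odds_A = 31/47 = 0.6596
Odds_B = 44/53 = 0.8302
OR = Odds_A / Odds_B = 0.6596 / 0.8302
Exactly, OR = (31 * 53) / (47 * 44) = 1643 / 2068
OR = 0.7945

0.7945


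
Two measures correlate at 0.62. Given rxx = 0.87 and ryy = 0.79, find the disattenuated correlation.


r_corrected = rxy / sqrt(rxx * ryy)
= 0.62 / sqrt(0.87 * 0.79)
= 0.62 / sqrt(0.6873)
= 0.62 / 0.829036
r_corrected = 0.7479

0.7479


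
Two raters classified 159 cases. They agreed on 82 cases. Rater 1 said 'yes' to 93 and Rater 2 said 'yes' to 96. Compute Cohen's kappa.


P_o = 82/159 = 0.515723
P_e = (93*96 + 66*63) / 25281 = 0.517622
kappa = (P_o - P_e) / (1 - P_e)
kappa = (0.515723 - 0.517622) / (1 - 0.517622)
kappa = -0.0039

-0.0039


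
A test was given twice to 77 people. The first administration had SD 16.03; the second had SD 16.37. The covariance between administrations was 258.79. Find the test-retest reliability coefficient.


r = cov(X,Y) / (SD_X * SD_Y)
r = 258.79 / (16.03 * 16.37)
r = 258.79 / 262.4111
r = 0.9862

0.9862


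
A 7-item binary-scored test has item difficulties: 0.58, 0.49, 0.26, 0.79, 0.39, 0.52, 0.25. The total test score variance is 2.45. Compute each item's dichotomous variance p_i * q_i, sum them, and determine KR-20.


For each item, compute p_i * q_i:
  Item 1: 0.58 * 0.42 = 0.2436
  Item 2: 0.49 * 0.51 = 0.2499
  Item 3: 0.26 * 0.74 = 0.1924
  Item 4: 0.79 * 0.21 = 0.1659
  Item 5: 0.39 * 0.61 = 0.2379
  Item 6: 0.52 * 0.48 = 0.2496
  Item 7: 0.25 * 0.75 = 0.1875
Sum(p_i * q_i) = 0.2436 + 0.2499 + 0.1924 + 0.1659 + 0.2379 + 0.2496 + 0.1875 = 1.5268
KR-20 = (k/(k-1)) * (1 - Sum(p_i*q_i) / Var_total)
= (7/6) * (1 - 1.5268/2.45)
= 1.1667 * 0.3768
KR-20 = 0.4396

0.4396


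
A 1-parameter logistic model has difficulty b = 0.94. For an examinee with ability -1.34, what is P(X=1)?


theta - b = -1.34 - 0.94 = -2.28
exp(-(theta - b)) = exp(2.28) = 9.7767
P = 1 / (1 + 9.7767)
P = 0.0928

0.0928


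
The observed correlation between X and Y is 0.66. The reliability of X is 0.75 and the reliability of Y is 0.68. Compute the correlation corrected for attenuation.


r_corrected = rxy / sqrt(rxx * ryy)
= 0.66 / sqrt(0.75 * 0.68)
= 0.66 / sqrt(0.51)
= 0.66 / 0.714143
r_corrected = 0.9242

0.9242


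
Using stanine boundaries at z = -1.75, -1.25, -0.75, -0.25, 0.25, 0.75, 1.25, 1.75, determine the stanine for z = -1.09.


Stanine boundaries: [-1.75, -1.25, -0.75, -0.25, 0.25, 0.75, 1.25, 1.75]
z = -1.09
Check each boundary:
  z >= -1.75 -> could be stanine 2
  z >= -1.25 -> could be stanine 3
  z < -0.75
  z < -0.25
  z < 0.25
  z < 0.75
  z < 1.25
  z < 1.75
Highest qualifying boundary gives stanine = 3

3


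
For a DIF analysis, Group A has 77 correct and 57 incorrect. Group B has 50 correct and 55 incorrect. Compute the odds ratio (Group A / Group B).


Odds_A = 77/57 = 1.3509
Odds_B = 50/55 = 0.9091
OR = Odds_A / Odds_B = 1.3509 / 0.9091
Exactly, OR = (77 * 55) / (57 * 50) = 4235 / 2850
OR = 1.486

1.486


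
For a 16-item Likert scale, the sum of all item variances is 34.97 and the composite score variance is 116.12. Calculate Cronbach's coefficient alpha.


alpha = (k/(k-1)) * (1 - sum(si^2)/s_total^2)
= (16/15) * (1 - 34.97/116.12)
alpha = 0.7454

0.7454


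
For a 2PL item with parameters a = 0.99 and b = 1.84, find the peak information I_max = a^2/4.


For 2PL, max info at theta = b = 1.84
I_max = a^2 / 4 = 0.99^2 / 4
= 0.9801 / 4
I_max = 0.245

0.245


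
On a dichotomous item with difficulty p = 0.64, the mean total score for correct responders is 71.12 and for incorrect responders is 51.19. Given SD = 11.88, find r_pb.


q = 1 - p = 0.36
rpb = ((M1 - M0) / SD) * sqrt(p * q)
rpb = ((71.12 - 51.19) / 11.88) * sqrt(0.64 * 0.36)
rpb = 0.8053

0.8053


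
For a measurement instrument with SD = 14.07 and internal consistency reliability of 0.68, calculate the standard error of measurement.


SEM = SD * sqrt(1 - rxx)
SEM = 14.07 * sqrt(1 - 0.68)
SEM = 14.07 * sqrt(0.32) = 14.07 * 0.565685
SEM = 7.9592

7.9592


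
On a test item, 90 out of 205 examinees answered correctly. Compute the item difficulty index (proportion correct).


Item difficulty p = number correct / total examinees
p = 90 / 205
p = 0.439

0.439


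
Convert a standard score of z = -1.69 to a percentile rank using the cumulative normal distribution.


CDF(z) = 0.5 * (1 + erf(z/sqrt(2)))
erf(-1.195) = -0.909
CDF = 0.0455
Percentile rank = 0.0455 * 100 = 4.55

4.55


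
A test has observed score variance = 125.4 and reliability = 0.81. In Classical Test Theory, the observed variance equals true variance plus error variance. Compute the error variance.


var_true = rxx * var_obs = 0.81 * 125.4 = 101.574
var_error = var_obs - var_true
var_error = 125.4 - 101.574
var_error = 23.826

23.826


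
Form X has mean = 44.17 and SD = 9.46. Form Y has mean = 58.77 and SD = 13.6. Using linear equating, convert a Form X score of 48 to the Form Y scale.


slope = SD_Y / SD_X = 13.6 / 9.46 ~ 1.4376
intercept = mean_Y - slope * mean_X = 58.77 - (13.6 / 9.46) * 44.17 ~ -4.7302
Y = slope * X + intercept. To avoid rounding drift from the rounded slope/intercept, evaluate the equivalent form Y = mean_Y + SD_Y * (X - mean_X) / SD_X at full precision:
Y = 58.77 + 13.6 * (48 - 44.17) / 9.46
Y = 58.77 + 13.6 * 3.83 / 9.46
Y = 58.77 + 52.088 / 9.46
Y = 58.77 + 5.5061
Y = 64.2761

64.2761


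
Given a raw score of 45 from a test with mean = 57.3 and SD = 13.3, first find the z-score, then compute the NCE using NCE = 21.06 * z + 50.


z = (X - mean) / SD = (45 - 57.3) / 13.3
z = -12.3 / 13.3
z = -0.9248
NCE = NCE = 21.06z + 50
Carry z at full precision (z = -12.3 / 13.3) into the conversion:
NCE = 21.06 * (-12.3 / 13.3) + 50 = -259.038 / 13.3 + 50
NCE = -19.4765 + 50
NCE = 30.5235

30.5235


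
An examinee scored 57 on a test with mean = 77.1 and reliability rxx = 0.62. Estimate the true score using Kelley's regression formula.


T_est = rxx * X + (1 - rxx) * mean
T_est = 0.62 * 57 + 0.38 * 77.1
T_est = 35.34 + 29.298
T_est = 64.638

64.638


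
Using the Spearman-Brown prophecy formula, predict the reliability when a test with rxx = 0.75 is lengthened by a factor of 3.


r_new = (n * rxx) / (1 + (n-1) * rxx)
r_new = (3 * 0.75) / (1 + 2 * 0.75)
r_new = 2.25 / 2.5
r_new = 0.9

0.9


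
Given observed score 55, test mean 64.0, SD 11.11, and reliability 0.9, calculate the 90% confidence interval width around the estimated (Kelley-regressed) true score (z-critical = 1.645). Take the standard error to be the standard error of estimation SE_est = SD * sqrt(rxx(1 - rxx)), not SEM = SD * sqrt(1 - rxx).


True score estimate = 0.9*55 + 0.1*64.0 = 55.9
SE_est = SD * sqrt(rxx * (1 - rxx)) = 11.11 * sqrt(0.9 * 0.1) = 11.11 * sqrt(0.09) = 3.333
CI = T_est +/- z * SE_est, so width = 2 * z * SE_est = 2 * 1.645 * 3.333
Width = 10.9656

10.9656


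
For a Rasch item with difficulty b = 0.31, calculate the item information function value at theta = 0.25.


P = 1/(1+exp(-(0.25-0.31))) = 0.485
I = P*(1-P) = 0.485 * 0.515
I = 0.2498

0.2498


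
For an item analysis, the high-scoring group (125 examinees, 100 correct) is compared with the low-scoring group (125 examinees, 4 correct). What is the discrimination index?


p_upper = 100/125 = 0.8
p_lower = 4/125 = 0.032
D = 0.8 - 0.032 = 0.768

0.768


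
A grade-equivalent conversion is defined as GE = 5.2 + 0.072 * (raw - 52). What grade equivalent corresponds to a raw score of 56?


raw - median = 56 - 52 = 4
slope * diff = 0.072 * 4 = 0.288
GE = 5.2 + 0.288
GE = 5.488

5.488


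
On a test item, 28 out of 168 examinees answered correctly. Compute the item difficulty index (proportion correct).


Item difficulty p = number correct / total examinees
p = 28 / 168
p = 0.1667

0.1667


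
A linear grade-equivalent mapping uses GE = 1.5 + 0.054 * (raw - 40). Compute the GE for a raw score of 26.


raw - median = 26 - 40 = -14
slope * diff = 0.054 * -14 = -0.756
GE = 1.5 + -0.756
GE = 0.744

0.744


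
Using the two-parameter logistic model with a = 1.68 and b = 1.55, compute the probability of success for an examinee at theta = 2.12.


a*(theta - b) = 1.68 * (2.12 - 1.55) = 0.9576
exp(-0.9576) = 0.3838
P = 1 / (1 + 0.3838)
P = 0.7226

0.7226


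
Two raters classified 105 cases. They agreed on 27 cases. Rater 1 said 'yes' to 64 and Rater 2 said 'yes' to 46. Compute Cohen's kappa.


P_o = 27/105 = 0.257143
P_e = (64*46 + 41*59) / 11025 = 0.48644
kappa = (P_o - P_e) / (1 - P_e)
kappa = (0.257143 - 0.48644) / (1 - 0.48644)
kappa = -0.4465

-0.4465


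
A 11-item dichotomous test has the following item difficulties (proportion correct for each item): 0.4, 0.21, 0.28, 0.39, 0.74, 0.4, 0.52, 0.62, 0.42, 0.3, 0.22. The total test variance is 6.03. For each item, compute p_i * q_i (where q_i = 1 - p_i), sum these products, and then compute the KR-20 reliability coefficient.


For each item, compute p_i * q_i:
  Item 1: 0.4 * 0.6 = 0.24
  Item 2: 0.21 * 0.79 = 0.1659
  Item 3: 0.28 * 0.72 = 0.2016
  Item 4: 0.39 * 0.61 = 0.2379
  Item 5: 0.74 * 0.26 = 0.1924
  Item 6: 0.4 * 0.6 = 0.24
  Item 7: 0.52 * 0.48 = 0.2496
  Item 8: 0.62 * 0.38 = 0.2356
  Item 9: 0.42 * 0.58 = 0.2436
  Item 10: 0.3 * 0.7 = 0.21
  Item 11: 0.22 * 0.78 = 0.1716
Sum(p_i * q_i) = 0.24 + 0.1659 + 0.2016 + 0.2379 + 0.1924 + 0.24 + 0.2496 + 0.2356 + 0.2436 + 0.21 + 0.1716 = 2.3882
KR-20 = (k/(k-1)) * (1 - Sum(p_i*q_i) / Var_total)
= (11/10) * (1 - 2.3882/6.03)
= 1.1 * 0.6039
KR-20 = 0.6643

0.6643


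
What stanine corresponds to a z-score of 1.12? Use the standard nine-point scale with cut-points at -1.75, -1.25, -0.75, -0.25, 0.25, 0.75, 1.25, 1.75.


Stanine boundaries: [-1.75, -1.25, -0.75, -0.25, 0.25, 0.75, 1.25, 1.75]
z = 1.12
Check each boundary:
  z >= -1.75 -> could be stanine 2
  z >= -1.25 -> could be stanine 3
  z >= -0.75 -> could be stanine 4
  z >= -0.25 -> could be stanine 5
  z >= 0.25 -> could be stanine 6
  z >= 0.75 -> could be stanine 7
  z < 1.25
  z < 1.75
Highest qualifying boundary gives stanine = 7

7


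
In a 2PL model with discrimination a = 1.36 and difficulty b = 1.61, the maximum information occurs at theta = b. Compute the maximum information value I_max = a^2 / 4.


For 2PL, max info at theta = b = 1.61
I_max = a^2 / 4 = 1.36^2 / 4
= 1.8496 / 4
I_max = 0.4624

0.4624


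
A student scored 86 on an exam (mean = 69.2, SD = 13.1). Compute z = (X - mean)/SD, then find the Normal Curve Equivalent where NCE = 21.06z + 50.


z = (X - mean) / SD = (86 - 69.2) / 13.1
z = 16.8 / 13.1
z = 1.2824
NCE = NCE = 21.06z + 50
Carry z at full precision (z = 16.8 / 13.1) into the conversion:
NCE = 21.06 * (16.8 / 13.1) + 50 = 353.808 / 13.1 + 50
NCE = 27.0082 + 50
NCE = 77.0082

77.0082


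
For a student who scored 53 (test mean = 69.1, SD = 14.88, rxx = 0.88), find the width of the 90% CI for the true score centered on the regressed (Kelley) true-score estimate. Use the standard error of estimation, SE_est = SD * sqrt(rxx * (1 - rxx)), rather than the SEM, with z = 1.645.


True score estimate = 0.88*53 + 0.12*69.1 = 54.932
SE_est = SD * sqrt(rxx * (1 - rxx)) = 14.88 * sqrt(0.88 * 0.12) = 14.88 * sqrt(0.1056) = 4.835428
CI = T_est +/- z * SE_est, so width = 2 * z * SE_est = 2 * 1.645 * 4.835428
Width = 15.9086

15.9086


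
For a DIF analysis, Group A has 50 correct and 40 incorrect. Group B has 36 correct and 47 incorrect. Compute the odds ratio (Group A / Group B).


Odds_A = 50/40 = 1.25
Odds_B = 36/47 = 0.766
OR = Odds_A / Odds_B = 1.25 / 0.766
Exactly, OR = (50 * 47) / (40 * 36) = 2350 / 1440
OR = 1.6319

1.6319


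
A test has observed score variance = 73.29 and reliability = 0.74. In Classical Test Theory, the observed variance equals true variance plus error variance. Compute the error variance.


var_true = rxx * var_obs = 0.74 * 73.29 = 54.2346
var_error = var_obs - var_true
var_error = 73.29 - 54.2346
var_error = 19.0554

19.0554


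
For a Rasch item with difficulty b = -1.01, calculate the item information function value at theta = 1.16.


P = 1/(1+exp(-(1.16--1.01))) = 0.8975
I = P*(1-P) = 0.8975 * 0.1025
I = 0.092

0.092


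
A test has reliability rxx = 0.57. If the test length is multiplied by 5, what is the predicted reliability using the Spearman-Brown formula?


r_new = (n * rxx) / (1 + (n-1) * rxx)
r_new = (5 * 0.57) / (1 + 4 * 0.57)
r_new = 2.85 / 3.28
r_new = 0.8689

0.8689


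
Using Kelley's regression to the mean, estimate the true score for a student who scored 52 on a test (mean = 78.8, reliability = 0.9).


T_est = rxx * X + (1 - rxx) * mean
T_est = 0.9 * 52 + 0.1 * 78.8
T_est = 46.8 + 7.88
T_est = 54.68

54.68


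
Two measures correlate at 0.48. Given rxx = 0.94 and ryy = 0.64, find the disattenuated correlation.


r_corrected = rxy / sqrt(rxx * ryy)
= 0.48 / sqrt(0.94 * 0.64)
= 0.48 / sqrt(0.6016)
= 0.48 / 0.775629
r_corrected = 0.6189

0.6189


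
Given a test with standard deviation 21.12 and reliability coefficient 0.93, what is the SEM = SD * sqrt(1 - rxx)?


SEM = SD * sqrt(1 - rxx)
SEM = 21.12 * sqrt(1 - 0.93)
SEM = 21.12 * sqrt(0.07) = 21.12 * 0.264575
SEM = 5.5878

5.5878


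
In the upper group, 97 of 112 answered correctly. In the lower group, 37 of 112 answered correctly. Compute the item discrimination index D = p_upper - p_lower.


p_upper = 97/112 = 0.8661
p_lower = 37/112 = 0.3304
D = 0.8661 - 0.3304 = 0.5357

0.5357


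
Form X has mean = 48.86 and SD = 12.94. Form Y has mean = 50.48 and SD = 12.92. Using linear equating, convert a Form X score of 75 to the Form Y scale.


slope = SD_Y / SD_X = 12.92 / 12.94 ~ 0.9985
intercept = mean_Y - slope * mean_X = 50.48 - (12.92 / 12.94) * 48.86 ~ 1.6955
Y = slope * X + intercept. To avoid rounding drift from the rounded slope/intercept, evaluate the equivalent form Y = mean_Y + SD_Y * (X - mean_X) / SD_X at full precision:
Y = 50.48 + 12.92 * (75 - 48.86) / 12.94
Y = 50.48 + 12.92 * 26.14 / 12.94
Y = 50.48 + 337.7288 / 12.94
Y = 50.48 + 26.0996
Y = 76.5796

76.5796


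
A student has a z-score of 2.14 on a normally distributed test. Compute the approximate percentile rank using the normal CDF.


CDF(z) = 0.5 * (1 + erf(z/sqrt(2)))
erf(1.5132) = 0.9676
CDF = 0.9838
Percentile rank = 0.9838 * 100 = 98.38

98.38


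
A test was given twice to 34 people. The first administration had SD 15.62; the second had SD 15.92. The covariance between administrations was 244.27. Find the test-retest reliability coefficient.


r = cov(X,Y) / (SD_X * SD_Y)
r = 244.27 / (15.62 * 15.92)
r = 244.27 / 248.6704
r = 0.9823

0.9823


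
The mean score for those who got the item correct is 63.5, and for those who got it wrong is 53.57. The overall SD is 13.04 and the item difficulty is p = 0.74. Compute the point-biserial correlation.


q = 1 - p = 0.26
rpb = ((M1 - M0) / SD) * sqrt(p * q)
rpb = ((63.5 - 53.57) / 13.04) * sqrt(0.74 * 0.26)
rpb = 0.334

0.334


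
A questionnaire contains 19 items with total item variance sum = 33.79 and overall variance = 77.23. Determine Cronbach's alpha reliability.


alpha = (k/(k-1)) * (1 - sum(si^2)/s_total^2)
= (19/18) * (1 - 33.79/77.23)
alpha = 0.5937

0.5937


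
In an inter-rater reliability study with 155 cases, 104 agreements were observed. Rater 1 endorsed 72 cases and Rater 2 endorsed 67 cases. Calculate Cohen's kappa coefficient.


P_o = 104/155 = 0.670968
P_e = (72*67 + 83*88) / 24025 = 0.504807
kappa = (P_o - P_e) / (1 - P_e)
kappa = (0.670968 - 0.504807) / (1 - 0.504807)
kappa = 0.3355

0.3355


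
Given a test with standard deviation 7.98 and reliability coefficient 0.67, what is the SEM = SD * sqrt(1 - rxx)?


SEM = SD * sqrt(1 - rxx)
SEM = 7.98 * sqrt(1 - 0.67)
SEM = 7.98 * sqrt(0.33) = 7.98 * 0.574456
SEM = 4.5842

4.5842


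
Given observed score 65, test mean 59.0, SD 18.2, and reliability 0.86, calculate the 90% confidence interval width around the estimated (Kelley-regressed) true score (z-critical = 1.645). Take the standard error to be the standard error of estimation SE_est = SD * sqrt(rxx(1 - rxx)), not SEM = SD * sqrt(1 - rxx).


True score estimate = 0.86*65 + 0.14*59.0 = 64.16
SE_est = SD * sqrt(rxx * (1 - rxx)) = 18.2 * sqrt(0.86 * 0.14) = 18.2 * sqrt(0.1204) = 6.315164
CI = T_est +/- z * SE_est, so width = 2 * z * SE_est = 2 * 1.645 * 6.315164
Width = 20.7769

20.7769


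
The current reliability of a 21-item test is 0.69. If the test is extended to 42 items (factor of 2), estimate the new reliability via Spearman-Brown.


r_new = (n * rxx) / (1 + (n-1) * rxx)
r_new = (2 * 0.69) / (1 + 1 * 0.69)
r_new = 1.38 / 1.69
r_new = 0.8166

0.8166


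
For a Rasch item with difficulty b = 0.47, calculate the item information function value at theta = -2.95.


P = 1/(1+exp(-(-2.95-0.47))) = 0.0317
I = P*(1-P) = 0.0317 * 0.9683
I = 0.0307

0.0307


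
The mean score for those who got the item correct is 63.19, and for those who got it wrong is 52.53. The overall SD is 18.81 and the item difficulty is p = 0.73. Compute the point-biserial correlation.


q = 1 - p = 0.27
rpb = ((M1 - M0) / SD) * sqrt(p * q)
rpb = ((63.19 - 52.53) / 18.81) * sqrt(0.73 * 0.27)
rpb = 0.2516

0.2516


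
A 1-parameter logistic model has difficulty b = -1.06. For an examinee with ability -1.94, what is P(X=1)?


theta - b = -1.94 - -1.06 = -0.88
exp(-(theta - b)) = exp(0.88) = 2.4109
P = 1 / (1 + 2.4109)
P = 0.2932

0.2932


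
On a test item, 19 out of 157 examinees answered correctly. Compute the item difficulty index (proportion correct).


Item difficulty p = number correct / total examinees
p = 19 / 157
p = 0.121

0.121


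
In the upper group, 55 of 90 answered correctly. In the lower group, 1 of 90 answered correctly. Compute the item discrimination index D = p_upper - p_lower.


p_upper = 55/90 = 0.6111
p_lower = 1/90 = 0.0111
D = 0.6111 - 0.0111 = 0.6

0.6


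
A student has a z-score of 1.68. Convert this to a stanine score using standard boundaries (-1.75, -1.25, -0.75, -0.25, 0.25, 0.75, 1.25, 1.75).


Stanine boundaries: [-1.75, -1.25, -0.75, -0.25, 0.25, 0.75, 1.25, 1.75]
z = 1.68
Check each boundary:
  z >= -1.75 -> could be stanine 2
  z >= -1.25 -> could be stanine 3
  z >= -0.75 -> could be stanine 4
  z >= -0.25 -> could be stanine 5
  z >= 0.25 -> could be stanine 6
  z >= 0.75 -> could be stanine 7
  z >= 1.25 -> could be stanine 8
  z < 1.75
Highest qualifying boundary gives stanine = 8

8


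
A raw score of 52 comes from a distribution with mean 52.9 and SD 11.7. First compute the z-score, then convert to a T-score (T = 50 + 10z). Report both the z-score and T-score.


z = (X - mean) / SD = (52 - 52.9) / 11.7
z = -0.9 / 11.7
z = -0.0769
T-score = T = 50 + 10z
Carry z at full precision (z = -0.9 / 11.7) into the conversion:
T-score = 50 + 10 * (-0.9 / 11.7) = 50 + -9 / 11.7
T-score = 50 + -0.7692
T-score = 49.2308

49.2308


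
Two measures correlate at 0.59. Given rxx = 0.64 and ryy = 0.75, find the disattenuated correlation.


r_corrected = rxy / sqrt(rxx * ryy)
= 0.59 / sqrt(0.64 * 0.75)
= 0.59 / sqrt(0.48)
= 0.59 / 0.69282
r_corrected = 0.8516

0.8516


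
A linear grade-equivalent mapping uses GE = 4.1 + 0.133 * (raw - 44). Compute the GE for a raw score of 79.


raw - median = 79 - 44 = 35
slope * diff = 0.133 * 35 = 4.655
GE = 4.1 + 4.655
GE = 8.755

8.755


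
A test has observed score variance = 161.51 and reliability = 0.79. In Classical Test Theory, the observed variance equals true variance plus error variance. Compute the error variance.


var_true = rxx * var_obs = 0.79 * 161.51 = 127.5929
var_error = var_obs - var_true
var_error = 161.51 - 127.5929
var_error = 33.9171

33.9171


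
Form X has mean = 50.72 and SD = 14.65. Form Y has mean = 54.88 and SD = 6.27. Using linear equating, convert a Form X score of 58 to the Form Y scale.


slope = SD_Y / SD_X = 6.27 / 14.65 ~ 0.428
intercept = mean_Y - slope * mean_X = 54.88 - (6.27 / 14.65) * 50.72 ~ 33.1725
Y = slope * X + intercept. To avoid rounding drift from the rounded slope/intercept, evaluate the equivalent form Y = mean_Y + SD_Y * (X - mean_X) / SD_X at full precision:
Y = 54.88 + 6.27 * (58 - 50.72) / 14.65
Y = 54.88 + 6.27 * 7.28 / 14.65
Y = 54.88 + 45.6456 / 14.65
Y = 54.88 + 3.1157
Y = 57.9957

57.9957


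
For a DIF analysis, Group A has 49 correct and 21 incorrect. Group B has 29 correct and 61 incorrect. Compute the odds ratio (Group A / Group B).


Odds_A = 49/21 = 2.3333
Odds_B = 29/61 = 0.4754
OR = Odds_A / Odds_B = 2.3333 / 0.4754
Exactly, OR = (49 * 61) / (21 * 29) = 2989 / 609
OR = 4.908

4.908


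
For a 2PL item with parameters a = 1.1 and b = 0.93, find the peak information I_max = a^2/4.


For 2PL, max info at theta = b = 0.93
I_max = a^2 / 4 = 1.1^2 / 4
= 1.21 / 4
I_max = 0.3025

0.3025


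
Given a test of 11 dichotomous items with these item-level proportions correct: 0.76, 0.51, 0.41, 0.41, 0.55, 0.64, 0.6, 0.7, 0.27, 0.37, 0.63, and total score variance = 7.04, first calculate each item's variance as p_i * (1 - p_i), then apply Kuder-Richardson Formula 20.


For each item, compute p_i * q_i:
  Item 1: 0.76 * 0.24 = 0.1824
  Item 2: 0.51 * 0.49 = 0.2499
  Item 3: 0.41 * 0.59 = 0.2419
  Item 4: 0.41 * 0.59 = 0.2419
  Item 5: 0.55 * 0.45 = 0.2475
  Item 6: 0.64 * 0.36 = 0.2304
  Item 7: 0.6 * 0.4 = 0.24
  Item 8: 0.7 * 0.3 = 0.21
  Item 9: 0.27 * 0.73 = 0.1971
  Item 10: 0.37 * 0.63 = 0.2331
  Item 11: 0.63 * 0.37 = 0.2331
Sum(p_i * q_i) = 0.1824 + 0.2499 + 0.2419 + 0.2419 + 0.2475 + 0.2304 + 0.24 + 0.21 + 0.1971 + 0.2331 + 0.2331 = 2.5073
KR-20 = (k/(k-1)) * (1 - Sum(p_i*q_i) / Var_total)
= (11/10) * (1 - 2.5073/7.04)
= 1.1 * 0.6438
KR-20 = 0.7082

0.7082


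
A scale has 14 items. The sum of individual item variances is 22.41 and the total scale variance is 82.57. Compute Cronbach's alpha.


alpha = (k/(k-1)) * (1 - sum(si^2)/s_total^2)
= (14/13) * (1 - 22.41/82.57)
alpha = 0.7846

0.7846


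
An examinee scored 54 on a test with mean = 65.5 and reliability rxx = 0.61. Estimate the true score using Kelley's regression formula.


T_est = rxx * X + (1 - rxx) * mean
T_est = 0.61 * 54 + 0.39 * 65.5
T_est = 32.94 + 25.545
T_est = 58.485

58.485


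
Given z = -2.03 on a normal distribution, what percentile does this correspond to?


CDF(z) = 0.5 * (1 + erf(z/sqrt(2)))
erf(-1.4354) = -0.9576
CDF = 0.0212
Percentile rank = 0.0212 * 100 = 2.12

2.12


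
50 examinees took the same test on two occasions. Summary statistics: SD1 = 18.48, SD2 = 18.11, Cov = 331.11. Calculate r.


r = cov(X,Y) / (SD_X * SD_Y)
r = 331.11 / (18.48 * 18.11)
r = 331.11 / 334.6728
r = 0.9894

0.9894


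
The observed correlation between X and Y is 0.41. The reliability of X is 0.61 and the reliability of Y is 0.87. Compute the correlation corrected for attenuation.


r_corrected = rxy / sqrt(rxx * ryy)
= 0.41 / sqrt(0.61 * 0.87)
= 0.41 / sqrt(0.5307)
= 0.41 / 0.728492
r_corrected = 0.5628

0.5628


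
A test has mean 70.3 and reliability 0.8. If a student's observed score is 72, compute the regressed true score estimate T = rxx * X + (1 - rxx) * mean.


T_est = rxx * X + (1 - rxx) * mean
T_est = 0.8 * 72 + 0.2 * 70.3
T_est = 57.6 + 14.06
T_est = 71.66

71.66
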